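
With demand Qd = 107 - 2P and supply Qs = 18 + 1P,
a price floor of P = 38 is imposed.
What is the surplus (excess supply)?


At P = 38:
Qd = 107 - 2*38 = 31
Qs = 18 + 1*38 = 56
Surplus = Qs - Qd = 56 - 31 = 25

25


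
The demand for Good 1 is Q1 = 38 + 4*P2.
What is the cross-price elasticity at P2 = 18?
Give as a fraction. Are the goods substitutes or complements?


dQ1/dP2 = 4
At P2 = 18: Q1 = 38 + 4*18 = 110
Exy = (dQ1/dP2)(P2/Q1) = 4 * 18 / 110 = 36/55
Since Exy > 0, the goods are substitutes.

36/55 (substitutes)


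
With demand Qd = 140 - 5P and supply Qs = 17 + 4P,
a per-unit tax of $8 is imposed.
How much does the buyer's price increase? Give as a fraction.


With a per-unit tax, the buyer's price increase depends on relative slopes.
Supply slope: d = 4, Demand slope: b = 5
Buyer's price increase = d * tax / (b + d)
= 4 * 8 / (5 + 4)
= 32 / 9 = 32/9

32/9


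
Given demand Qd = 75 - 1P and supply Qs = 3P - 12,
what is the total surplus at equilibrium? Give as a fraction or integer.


Find equilibrium: 75 - 1P = 3P - 12
75 + 12 = 4P
P* = 87/4 = 87/4
Q* = 3*87/4 - 12 = 213/4
Inverse demand: P = 75 - Q/1, so P_max = 75
Inverse supply: P = 4 + Q/3, so P_min = 4
CS = (1/2) * 213/4 * (75 - 87/4) = 45369/32
PS = (1/2) * 213/4 * (87/4 - 4) = 15123/32
TS = CS + PS = 45369/32 + 15123/32 = 15123/8

15123/8


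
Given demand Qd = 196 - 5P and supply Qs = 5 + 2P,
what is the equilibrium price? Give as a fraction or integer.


At equilibrium, Qd = Qs.
196 - 5P = 5 + 2P
196 - 5 = 5P + 2P
191 = 7P
P* = 191/7 = 191/7

191/7


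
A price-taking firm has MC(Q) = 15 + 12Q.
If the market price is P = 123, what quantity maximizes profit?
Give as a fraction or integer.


In perfect competition, profit is maximized where P = MC.
123 = 15 + 12Q
108 = 12Q
Q* = 108/12 = 9

9


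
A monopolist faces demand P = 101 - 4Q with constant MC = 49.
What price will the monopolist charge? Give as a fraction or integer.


MR = 101 - 8Q
Set MR = MC: 101 - 8Q = 49
Q* = 13/2
Substitute into demand:
P* = 101 - 4*13/2 = 75

75


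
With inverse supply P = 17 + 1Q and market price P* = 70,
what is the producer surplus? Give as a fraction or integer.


Minimum supply price (at Q=0): P_min = 17
Quantity supplied at P* = 70:
Q* = (70 - 17)/1 = 53
PS = (1/2) * Q* * (P* - P_min)
PS = (1/2) * 53 * (70 - 17)
PS = (1/2) * 53 * 53 = 2809/2

2809/2


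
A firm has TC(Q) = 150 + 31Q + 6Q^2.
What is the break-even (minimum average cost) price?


AC(Q) = 150/Q + 31 + 6Q
To minimize: dAC/dQ = -150/Q^2 + 6 = 0
Q^2 = 150/6 = 25
Q* = 5
Min AC = 150/5 + 31 + 6*5
Min AC = 30 + 31 + 30 = 91

91


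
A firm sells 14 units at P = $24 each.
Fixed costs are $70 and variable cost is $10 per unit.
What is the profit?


Total Revenue = P * Q = 24 * 14 = $336
Total Cost = FC + VC*Q = 70 + 10*14 = $210
Profit = TR - TC = 336 - 210 = $126

$126


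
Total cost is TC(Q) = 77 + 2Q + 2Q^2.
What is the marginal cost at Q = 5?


MC = dTC/dQ = 2 + 2*2*Q
At Q = 5:
MC = 2 + 4*5
MC = 2 + 20 = 22

22


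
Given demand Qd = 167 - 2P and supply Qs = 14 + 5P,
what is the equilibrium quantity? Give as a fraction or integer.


First find equilibrium price:
167 - 2P = 14 + 5P
P* = 153/7 = 153/7
Then substitute into demand:
Q* = 167 - 2 * 153/7 = 863/7

863/7


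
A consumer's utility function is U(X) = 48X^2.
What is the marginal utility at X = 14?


MU = dU/dX = 48*2*X^(2-1)
MU = 96*X^1
At X = 14:
MU = 96 * 14^1
MU = 96 * 14 = 1344

1344


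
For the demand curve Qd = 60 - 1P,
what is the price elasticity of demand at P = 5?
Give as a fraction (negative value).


dQ/dP = -1
At P = 5: Q = 60 - 1*5 = 55
E = (dQ/dP)(P/Q) = (-1)(5/55) = -1/11

-1/11


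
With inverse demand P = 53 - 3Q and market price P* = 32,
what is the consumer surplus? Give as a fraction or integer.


Maximum willingness to pay (at Q=0): P_max = 53
Quantity demanded at P* = 32:
Q* = (53 - 32)/3 = 7
CS = (1/2) * Q* * (P_max - P*)
CS = (1/2) * 7 * (53 - 32)
CS = (1/2) * 7 * 21 = 147/2

147/2


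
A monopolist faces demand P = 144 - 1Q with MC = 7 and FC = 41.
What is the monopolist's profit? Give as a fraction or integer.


MR = MC: 144 - 2Q = 7
Q* = 137/2
P* = 144 - 1*137/2 = 151/2
Profit = (P* - MC)*Q* - FC
= (151/2 - 7)*137/2 - 41
= 137/2*137/2 - 41
= 18769/4 - 41 = 18605/4

18605/4


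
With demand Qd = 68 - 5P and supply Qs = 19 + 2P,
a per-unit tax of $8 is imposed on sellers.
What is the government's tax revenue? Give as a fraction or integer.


With tax on sellers, new supply: Qs' = 19 + 2(P - 8)
= 3 + 2P
New equilibrium quantity:
Q_new = 151/7
Tax revenue = tax * Q_new = 8 * 151/7 = 1208/7

1208/7


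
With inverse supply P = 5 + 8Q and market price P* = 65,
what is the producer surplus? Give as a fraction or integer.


Minimum supply price (at Q=0): P_min = 5
Quantity supplied at P* = 65:
Q* = (65 - 5)/8 = 15/2
PS = (1/2) * Q* * (P* - P_min)
PS = (1/2) * 15/2 * (65 - 5)
PS = (1/2) * 15/2 * 60 = 225

225


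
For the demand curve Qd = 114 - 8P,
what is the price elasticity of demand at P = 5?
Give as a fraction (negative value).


dQ/dP = -8
At P = 5: Q = 114 - 8*5 = 74
E = (dQ/dP)(P/Q) = (-8)(5/74) = -20/37

-20/37


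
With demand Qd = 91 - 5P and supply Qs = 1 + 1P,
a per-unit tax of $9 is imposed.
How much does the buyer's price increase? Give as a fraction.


With a per-unit tax, the buyer's price increase depends on relative slopes.
Supply slope: d = 1, Demand slope: b = 5
Buyer's price increase = d * tax / (b + d)
= 1 * 9 / (5 + 1)
= 9 / 6 = 3/2

3/2


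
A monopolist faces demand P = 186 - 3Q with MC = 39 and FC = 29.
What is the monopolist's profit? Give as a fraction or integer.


MR = MC: 186 - 6Q = 39
Q* = 49/2
P* = 186 - 3*49/2 = 225/2
Profit = (P* - MC)*Q* - FC
= (225/2 - 39)*49/2 - 29
= 147/2*49/2 - 29
= 7203/4 - 29 = 7087/4

7087/4


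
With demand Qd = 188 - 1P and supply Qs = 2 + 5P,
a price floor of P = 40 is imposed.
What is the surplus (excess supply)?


At P = 40:
Qd = 188 - 1*40 = 148
Qs = 2 + 5*40 = 202
Surplus = Qs - Qd = 202 - 148 = 54

54


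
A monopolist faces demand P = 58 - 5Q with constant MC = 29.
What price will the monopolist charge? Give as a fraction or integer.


MR = 58 - 10Q
Set MR = MC: 58 - 10Q = 29
Q* = 29/10
Substitute into demand:
P* = 58 - 5*29/10 = 87/2

87/2


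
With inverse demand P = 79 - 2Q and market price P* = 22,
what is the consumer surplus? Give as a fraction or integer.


Maximum willingness to pay (at Q=0): P_max = 79
Quantity demanded at P* = 22:
Q* = (79 - 22)/2 = 57/2
CS = (1/2) * Q* * (P_max - P*)
CS = (1/2) * 57/2 * (79 - 22)
CS = (1/2) * 57/2 * 57 = 3249/4

3249/4


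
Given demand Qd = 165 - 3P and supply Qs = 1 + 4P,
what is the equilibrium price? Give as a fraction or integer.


At equilibrium, Qd = Qs.
165 - 3P = 1 + 4P
165 - 1 = 3P + 4P
164 = 7P
P* = 164/7 = 164/7

164/7


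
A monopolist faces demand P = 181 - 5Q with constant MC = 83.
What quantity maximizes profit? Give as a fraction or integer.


TR = P*Q = (181 - 5Q)Q = 181Q - 5Q^2
MR = dTR/dQ = 181 - 10Q
Set MR = MC:
181 - 10Q = 83
98 = 10Q
Q* = 98/10 = 49/5

49/5


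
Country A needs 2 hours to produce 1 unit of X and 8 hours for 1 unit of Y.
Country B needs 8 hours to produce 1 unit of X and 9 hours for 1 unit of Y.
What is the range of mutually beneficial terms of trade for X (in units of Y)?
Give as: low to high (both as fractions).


Opportunity cost of X for Country A = hours_X / hours_Y = 2/8 = 1/4 units of Y
Opportunity cost of X for Country B = hours_X / hours_Y = 8/9 = 8/9 units of Y
Terms of trade must be between the two opportunity costs.
Range: 1/4 to 8/9

1/4 to 8/9


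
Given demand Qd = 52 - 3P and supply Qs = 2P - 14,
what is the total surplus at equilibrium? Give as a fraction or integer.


Find equilibrium: 52 - 3P = 2P - 14
52 + 14 = 5P
P* = 66/5 = 66/5
Q* = 2*66/5 - 14 = 62/5
Inverse demand: P = 52/3 - Q/3, so P_max = 52/3
Inverse supply: P = 7 + Q/2, so P_min = 7
CS = (1/2) * 62/5 * (52/3 - 66/5) = 1922/75
PS = (1/2) * 62/5 * (66/5 - 7) = 961/25
TS = CS + PS = 1922/75 + 961/25 = 961/15

961/15


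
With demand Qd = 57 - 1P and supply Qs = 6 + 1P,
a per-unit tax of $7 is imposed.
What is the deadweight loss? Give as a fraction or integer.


Pre-tax equilibrium quantity: Q* = 63/2
Post-tax equilibrium quantity: Q_tax = 28
Reduction in quantity: Q* - Q_tax = 7/2
DWL = (1/2) * tax * (Q* - Q_tax)
DWL = (1/2) * 7 * 7/2 = 49/4

49/4


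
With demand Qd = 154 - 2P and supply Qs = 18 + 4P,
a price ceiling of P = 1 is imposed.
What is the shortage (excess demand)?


At P = 1:
Qd = 154 - 2*1 = 152
Qs = 18 + 4*1 = 22
Shortage = Qd - Qs = 152 - 22 = 130

130


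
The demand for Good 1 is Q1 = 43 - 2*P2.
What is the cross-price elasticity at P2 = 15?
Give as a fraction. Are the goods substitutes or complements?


dQ1/dP2 = -2
At P2 = 15: Q1 = 43 - 2*15 = 13
Exy = (dQ1/dP2)(P2/Q1) = -2 * 15 / 13 = -30/13
Since Exy < 0, the goods are complements.

-30/13 (complements)


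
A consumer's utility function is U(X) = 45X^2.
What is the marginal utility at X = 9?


MU = dU/dX = 45*2*X^(2-1)
MU = 90*X^1
At X = 9:
MU = 90 * 9^1
MU = 90 * 9 = 810

810


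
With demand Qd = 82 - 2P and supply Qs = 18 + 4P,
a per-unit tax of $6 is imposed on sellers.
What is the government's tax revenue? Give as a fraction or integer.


With tax on sellers, new supply: Qs' = 18 + 4(P - 6)
= 4P - 6
New equilibrium quantity:
Q_new = 158/3
Tax revenue = tax * Q_new = 6 * 158/3 = 316

316


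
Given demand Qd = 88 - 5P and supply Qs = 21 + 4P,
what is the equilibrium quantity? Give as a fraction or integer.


First find equilibrium price:
88 - 5P = 21 + 4P
P* = 67/9 = 67/9
Then substitute into demand:
Q* = 88 - 5 * 67/9 = 457/9

457/9


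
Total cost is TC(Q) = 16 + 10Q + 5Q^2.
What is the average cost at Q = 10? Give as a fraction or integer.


TC(10) = 16 + 10*10 + 5*10^2
TC(10) = 16 + 100 + 500 = 616
AC = TC/Q = 616/10 = 308/5

308/5


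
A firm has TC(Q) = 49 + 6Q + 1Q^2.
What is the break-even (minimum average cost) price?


AC(Q) = 49/Q + 6 + 1Q
To minimize: dAC/dQ = -49/Q^2 + 1 = 0
Q^2 = 49/1 = 49
Q* = 7
Min AC = 49/7 + 6 + 1*7
Min AC = 7 + 6 + 7 = 20

20


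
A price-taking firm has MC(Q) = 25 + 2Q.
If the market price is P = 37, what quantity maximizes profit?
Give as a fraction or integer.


In perfect competition, profit is maximized where P = MC.
37 = 25 + 2Q
12 = 2Q
Q* = 12/2 = 6

6


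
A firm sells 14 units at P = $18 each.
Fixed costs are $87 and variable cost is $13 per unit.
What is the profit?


Total Revenue = P * Q = 18 * 14 = $252
Total Cost = FC + VC*Q = 87 + 13*14 = $269
Profit = TR - TC = 252 - 269 = $-17

$-17


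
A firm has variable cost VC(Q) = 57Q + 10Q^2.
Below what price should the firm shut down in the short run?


AVC(Q) = VC(Q)/Q = 57 + 10Q
AVC is increasing in Q, so minimum AVC is at Q -> 0+.
Min AVC = 57
The firm should shut down if P < 57.

57


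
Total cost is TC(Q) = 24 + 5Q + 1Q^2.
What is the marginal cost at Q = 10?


MC = dTC/dQ = 5 + 2*1*Q
At Q = 10:
MC = 5 + 2*10
MC = 5 + 20 = 25

25


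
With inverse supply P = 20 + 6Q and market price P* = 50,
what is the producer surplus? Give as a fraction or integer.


Minimum supply price (at Q=0): P_min = 20
Quantity supplied at P* = 50:
Q* = (50 - 20)/6 = 5
PS = (1/2) * Q* * (P* - P_min)
PS = (1/2) * 5 * (50 - 20)
PS = (1/2) * 5 * 30 = 75

75


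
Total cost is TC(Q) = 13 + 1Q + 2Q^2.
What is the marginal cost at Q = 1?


MC = dTC/dQ = 1 + 2*2*Q
At Q = 1:
MC = 1 + 4*1
MC = 1 + 4 = 5

5


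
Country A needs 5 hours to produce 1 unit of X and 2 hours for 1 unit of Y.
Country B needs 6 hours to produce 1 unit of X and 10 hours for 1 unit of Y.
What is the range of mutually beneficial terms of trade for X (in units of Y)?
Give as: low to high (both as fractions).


Opportunity cost of X for Country A = hours_X / hours_Y = 5/2 = 5/2 units of Y
Opportunity cost of X for Country B = hours_X / hours_Y = 6/10 = 3/5 units of Y
Terms of trade must be between the two opportunity costs.
Range: 3/5 to 5/2

3/5 to 5/2


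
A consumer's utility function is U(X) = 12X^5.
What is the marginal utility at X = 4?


MU = dU/dX = 12*5*X^(5-1)
MU = 60*X^4
At X = 4:
MU = 60 * 4^4
MU = 60 * 256 = 15360

15360


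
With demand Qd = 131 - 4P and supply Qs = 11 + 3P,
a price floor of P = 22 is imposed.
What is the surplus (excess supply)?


At P = 22:
Qd = 131 - 4*22 = 43
Qs = 11 + 3*22 = 77
Surplus = Qs - Qd = 77 - 43 = 34

34


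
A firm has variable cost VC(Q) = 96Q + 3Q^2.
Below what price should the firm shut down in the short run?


AVC(Q) = VC(Q)/Q = 96 + 3Q
AVC is increasing in Q, so minimum AVC is at Q -> 0+.
Min AVC = 96
The firm should shut down if P < 96.

96


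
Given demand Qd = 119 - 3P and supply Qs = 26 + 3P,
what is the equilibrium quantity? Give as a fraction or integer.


First find equilibrium price:
119 - 3P = 26 + 3P
P* = 93/6 = 31/2
Then substitute into demand:
Q* = 119 - 3 * 31/2 = 145/2

145/2


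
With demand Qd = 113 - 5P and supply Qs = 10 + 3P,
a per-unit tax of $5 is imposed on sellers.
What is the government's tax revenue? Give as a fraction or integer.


With tax on sellers, new supply: Qs' = 10 + 3(P - 5)
= 3P - 5
New equilibrium quantity:
Q_new = 157/4
Tax revenue = tax * Q_new = 5 * 157/4 = 785/4

785/4


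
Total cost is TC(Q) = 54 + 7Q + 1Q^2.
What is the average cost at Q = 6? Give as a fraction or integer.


TC(6) = 54 + 7*6 + 1*6^2
TC(6) = 54 + 42 + 36 = 132
AC = TC/Q = 132/6 = 22

22


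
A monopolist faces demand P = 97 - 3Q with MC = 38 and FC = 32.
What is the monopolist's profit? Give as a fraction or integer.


MR = MC: 97 - 6Q = 38
Q* = 59/6
P* = 97 - 3*59/6 = 135/2
Profit = (P* - MC)*Q* - FC
= (135/2 - 38)*59/6 - 32
= 59/2*59/6 - 32
= 3481/12 - 32 = 3097/12

3097/12


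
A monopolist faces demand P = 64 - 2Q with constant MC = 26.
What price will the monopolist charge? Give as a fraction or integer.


MR = 64 - 4Q
Set MR = MC: 64 - 4Q = 26
Q* = 19/2
Substitute into demand:
P* = 64 - 2*19/2 = 45

45


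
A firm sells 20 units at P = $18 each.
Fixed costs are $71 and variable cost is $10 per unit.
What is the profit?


Total Revenue = P * Q = 18 * 20 = $360
Total Cost = FC + VC*Q = 71 + 10*20 = $271
Profit = TR - TC = 360 - 271 = $89

$89


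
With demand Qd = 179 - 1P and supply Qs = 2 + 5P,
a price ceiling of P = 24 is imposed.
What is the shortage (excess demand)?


At P = 24:
Qd = 179 - 1*24 = 155
Qs = 2 + 5*24 = 122
Shortage = Qd - Qs = 155 - 122 = 33

33


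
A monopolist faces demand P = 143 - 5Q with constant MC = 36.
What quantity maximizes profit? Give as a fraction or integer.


TR = P*Q = (143 - 5Q)Q = 143Q - 5Q^2
MR = dTR/dQ = 143 - 10Q
Set MR = MC:
143 - 10Q = 36
107 = 10Q
Q* = 107/10 = 107/10

107/10


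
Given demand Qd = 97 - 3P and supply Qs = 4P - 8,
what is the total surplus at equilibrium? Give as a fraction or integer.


Find equilibrium: 97 - 3P = 4P - 8
97 + 8 = 7P
P* = 105/7 = 15
Q* = 4*15 - 8 = 52
Inverse demand: P = 97/3 - Q/3, so P_max = 97/3
Inverse supply: P = 2 + Q/4, so P_min = 2
CS = (1/2) * 52 * (97/3 - 15) = 1352/3
PS = (1/2) * 52 * (15 - 2) = 338
TS = CS + PS = 1352/3 + 338 = 2366/3

2366/3


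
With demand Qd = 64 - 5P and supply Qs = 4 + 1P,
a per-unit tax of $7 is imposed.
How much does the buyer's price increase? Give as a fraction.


With a per-unit tax, the buyer's price increase depends on relative slopes.
Supply slope: d = 1, Demand slope: b = 5
Buyer's price increase = d * tax / (b + d)
= 1 * 7 / (5 + 1)
= 7 / 6 = 7/6

7/6


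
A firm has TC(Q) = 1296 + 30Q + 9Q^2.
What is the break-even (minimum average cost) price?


AC(Q) = 1296/Q + 30 + 9Q
To minimize: dAC/dQ = -1296/Q^2 + 9 = 0
Q^2 = 1296/9 = 144
Q* = 12
Min AC = 1296/12 + 30 + 9*12
Min AC = 108 + 30 + 108 = 246

246


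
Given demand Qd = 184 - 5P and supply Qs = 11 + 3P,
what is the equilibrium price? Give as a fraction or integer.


At equilibrium, Qd = Qs.
184 - 5P = 11 + 3P
184 - 11 = 5P + 3P
173 = 8P
P* = 173/8 = 173/8

173/8


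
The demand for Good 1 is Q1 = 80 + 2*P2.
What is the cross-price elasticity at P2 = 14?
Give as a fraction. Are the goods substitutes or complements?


dQ1/dP2 = 2
At P2 = 14: Q1 = 80 + 2*14 = 108
Exy = (dQ1/dP2)(P2/Q1) = 2 * 14 / 108 = 7/27
Since Exy > 0, the goods are substitutes.

7/27 (substitutes)


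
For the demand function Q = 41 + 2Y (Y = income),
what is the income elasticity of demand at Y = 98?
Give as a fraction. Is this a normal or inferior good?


dQ/dY = 2
At Y = 98: Q = 41 + 2*98 = 237
Ey = (dQ/dY)(Y/Q) = 2 * 98 / 237 = 196/237
Since Ey > 0, this is a normal good.

196/237 (normal good)


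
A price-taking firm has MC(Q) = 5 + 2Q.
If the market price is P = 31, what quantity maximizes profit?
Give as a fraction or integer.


In perfect competition, profit is maximized where P = MC.
31 = 5 + 2Q
26 = 2Q
Q* = 26/2 = 13

13


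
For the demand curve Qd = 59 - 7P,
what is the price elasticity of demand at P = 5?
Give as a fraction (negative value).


dQ/dP = -7
At P = 5: Q = 59 - 7*5 = 24
E = (dQ/dP)(P/Q) = (-7)(5/24) = -35/24

-35/24


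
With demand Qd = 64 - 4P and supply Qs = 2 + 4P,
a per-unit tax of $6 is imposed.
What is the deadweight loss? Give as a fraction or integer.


Pre-tax equilibrium quantity: Q* = 33
Post-tax equilibrium quantity: Q_tax = 21
Reduction in quantity: Q* - Q_tax = 12
DWL = (1/2) * tax * (Q* - Q_tax)
DWL = (1/2) * 6 * 12 = 36

36


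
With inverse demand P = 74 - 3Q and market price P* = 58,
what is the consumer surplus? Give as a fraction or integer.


Maximum willingness to pay (at Q=0): P_max = 74
Quantity demanded at P* = 58:
Q* = (74 - 58)/3 = 16/3
CS = (1/2) * Q* * (P_max - P*)
CS = (1/2) * 16/3 * (74 - 58)
CS = (1/2) * 16/3 * 16 = 128/3

128/3


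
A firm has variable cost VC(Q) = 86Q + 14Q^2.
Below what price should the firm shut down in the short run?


AVC(Q) = VC(Q)/Q = 86 + 14Q
AVC is increasing in Q, so minimum AVC is at Q -> 0+.
Min AVC = 86
The firm should shut down if P < 86.

86


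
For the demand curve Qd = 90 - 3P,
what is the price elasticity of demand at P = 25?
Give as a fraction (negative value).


dQ/dP = -3
At P = 25: Q = 90 - 3*25 = 15
E = (dQ/dP)(P/Q) = (-3)(25/15) = -5

-5


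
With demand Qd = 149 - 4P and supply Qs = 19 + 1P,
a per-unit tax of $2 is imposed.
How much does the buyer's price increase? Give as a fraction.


With a per-unit tax, the buyer's price increase depends on relative slopes.
Supply slope: d = 1, Demand slope: b = 4
Buyer's price increase = d * tax / (b + d)
= 1 * 2 / (4 + 1)
= 2 / 5 = 2/5

2/5


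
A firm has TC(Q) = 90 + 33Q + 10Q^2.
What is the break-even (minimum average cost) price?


AC(Q) = 90/Q + 33 + 10Q
To minimize: dAC/dQ = -90/Q^2 + 10 = 0
Q^2 = 90/10 = 9
Q* = 3
Min AC = 90/3 + 33 + 10*3
Min AC = 30 + 33 + 30 = 93

93


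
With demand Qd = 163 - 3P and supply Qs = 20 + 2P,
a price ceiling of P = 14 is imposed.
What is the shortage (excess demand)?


At P = 14:
Qd = 163 - 3*14 = 121
Qs = 20 + 2*14 = 48
Shortage = Qd - Qs = 121 - 48 = 73

73


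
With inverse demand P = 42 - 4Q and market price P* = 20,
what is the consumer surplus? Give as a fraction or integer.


Maximum willingness to pay (at Q=0): P_max = 42
Quantity demanded at P* = 20:
Q* = (42 - 20)/4 = 11/2
CS = (1/2) * Q* * (P_max - P*)
CS = (1/2) * 11/2 * (42 - 20)
CS = (1/2) * 11/2 * 22 = 121/2

121/2


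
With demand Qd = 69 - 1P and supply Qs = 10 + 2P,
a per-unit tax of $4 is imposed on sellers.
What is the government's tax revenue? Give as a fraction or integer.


With tax on sellers, new supply: Qs' = 10 + 2(P - 4)
= 2 + 2P
New equilibrium quantity:
Q_new = 140/3
Tax revenue = tax * Q_new = 4 * 140/3 = 560/3

560/3


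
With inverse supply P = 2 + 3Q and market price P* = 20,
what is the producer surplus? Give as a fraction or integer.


Minimum supply price (at Q=0): P_min = 2
Quantity supplied at P* = 20:
Q* = (20 - 2)/3 = 6
PS = (1/2) * Q* * (P* - P_min)
PS = (1/2) * 6 * (20 - 2)
PS = (1/2) * 6 * 18 = 54

54


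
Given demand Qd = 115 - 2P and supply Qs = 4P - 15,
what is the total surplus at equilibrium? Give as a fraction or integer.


Find equilibrium: 115 - 2P = 4P - 15
115 + 15 = 6P
P* = 130/6 = 65/3
Q* = 4*65/3 - 15 = 215/3
Inverse demand: P = 115/2 - Q/2, so P_max = 115/2
Inverse supply: P = 15/4 + Q/4, so P_min = 15/4
CS = (1/2) * 215/3 * (115/2 - 65/3) = 46225/36
PS = (1/2) * 215/3 * (65/3 - 15/4) = 46225/72
TS = CS + PS = 46225/36 + 46225/72 = 46225/24

46225/24


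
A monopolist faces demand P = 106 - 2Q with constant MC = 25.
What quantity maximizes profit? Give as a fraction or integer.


TR = P*Q = (106 - 2Q)Q = 106Q - 2Q^2
MR = dTR/dQ = 106 - 4Q
Set MR = MC:
106 - 4Q = 25
81 = 4Q
Q* = 81/4 = 81/4

81/4


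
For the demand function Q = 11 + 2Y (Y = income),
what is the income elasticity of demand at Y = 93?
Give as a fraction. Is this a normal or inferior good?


dQ/dY = 2
At Y = 93: Q = 11 + 2*93 = 197
Ey = (dQ/dY)(Y/Q) = 2 * 93 / 197 = 186/197
Since Ey > 0, this is a normal good.

186/197 (normal good)


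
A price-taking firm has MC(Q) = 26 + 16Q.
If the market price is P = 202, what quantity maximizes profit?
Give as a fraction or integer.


In perfect competition, profit is maximized where P = MC.
202 = 26 + 16Q
176 = 16Q
Q* = 176/16 = 11

11


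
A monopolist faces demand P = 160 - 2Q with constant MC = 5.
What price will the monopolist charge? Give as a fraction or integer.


MR = 160 - 4Q
Set MR = MC: 160 - 4Q = 5
Q* = 155/4
Substitute into demand:
P* = 160 - 2*155/4 = 165/2

165/2


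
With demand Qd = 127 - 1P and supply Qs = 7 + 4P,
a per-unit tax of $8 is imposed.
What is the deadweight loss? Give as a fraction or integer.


Pre-tax equilibrium quantity: Q* = 103
Post-tax equilibrium quantity: Q_tax = 483/5
Reduction in quantity: Q* - Q_tax = 32/5
DWL = (1/2) * tax * (Q* - Q_tax)
DWL = (1/2) * 8 * 32/5 = 128/5

128/5


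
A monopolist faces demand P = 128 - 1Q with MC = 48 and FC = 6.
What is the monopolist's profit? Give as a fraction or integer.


MR = MC: 128 - 2Q = 48
Q* = 40
P* = 128 - 1*40 = 88
Profit = (P* - MC)*Q* - FC
= (88 - 48)*40 - 6
= 40*40 - 6
= 1600 - 6 = 1594

1594


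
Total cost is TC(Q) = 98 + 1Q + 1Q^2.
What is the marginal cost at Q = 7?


MC = dTC/dQ = 1 + 2*1*Q
At Q = 7:
MC = 1 + 2*7
MC = 1 + 14 = 15

15


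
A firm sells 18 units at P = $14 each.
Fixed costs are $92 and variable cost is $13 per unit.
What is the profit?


Total Revenue = P * Q = 14 * 18 = $252
Total Cost = FC + VC*Q = 92 + 13*18 = $326
Profit = TR - TC = 252 - 326 = $-74

$-74


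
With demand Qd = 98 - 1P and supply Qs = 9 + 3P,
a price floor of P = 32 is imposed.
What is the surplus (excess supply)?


At P = 32:
Qd = 98 - 1*32 = 66
Qs = 9 + 3*32 = 105
Surplus = Qs - Qd = 105 - 66 = 39

39


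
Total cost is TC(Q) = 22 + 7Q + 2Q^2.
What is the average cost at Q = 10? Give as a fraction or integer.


TC(10) = 22 + 7*10 + 2*10^2
TC(10) = 22 + 70 + 200 = 292
AC = TC/Q = 292/10 = 146/5

146/5


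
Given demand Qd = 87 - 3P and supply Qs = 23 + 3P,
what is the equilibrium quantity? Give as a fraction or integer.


First find equilibrium price:
87 - 3P = 23 + 3P
P* = 64/6 = 32/3
Then substitute into demand:
Q* = 87 - 3 * 32/3 = 55

55


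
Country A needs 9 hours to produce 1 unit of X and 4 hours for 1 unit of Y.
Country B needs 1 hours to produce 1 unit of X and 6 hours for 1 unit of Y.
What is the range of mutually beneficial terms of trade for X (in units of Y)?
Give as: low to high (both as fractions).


Opportunity cost of X for Country A = hours_X / hours_Y = 9/4 = 9/4 units of Y
Opportunity cost of X for Country B = hours_X / hours_Y = 1/6 = 1/6 units of Y
Terms of trade must be between the two opportunity costs.
Range: 1/6 to 9/4

1/6 to 9/4


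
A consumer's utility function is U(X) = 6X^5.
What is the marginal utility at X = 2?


MU = dU/dX = 6*5*X^(5-1)
MU = 30*X^4
At X = 2:
MU = 30 * 2^4
MU = 30 * 16 = 480

480


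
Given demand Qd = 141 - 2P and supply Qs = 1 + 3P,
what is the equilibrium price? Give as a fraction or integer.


At equilibrium, Qd = Qs.
141 - 2P = 1 + 3P
141 - 1 = 2P + 3P
140 = 5P
P* = 140/5 = 28

28


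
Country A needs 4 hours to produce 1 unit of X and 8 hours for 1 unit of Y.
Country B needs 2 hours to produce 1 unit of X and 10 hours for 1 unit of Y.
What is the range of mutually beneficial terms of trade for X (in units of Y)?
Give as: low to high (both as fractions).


Opportunity cost of X for Country A = hours_X / hours_Y = 4/8 = 1/2 units of Y
Opportunity cost of X for Country B = hours_X / hours_Y = 2/10 = 1/5 units of Y
Terms of trade must be between the two opportunity costs.
Range: 1/5 to 1/2

1/5 to 1/2


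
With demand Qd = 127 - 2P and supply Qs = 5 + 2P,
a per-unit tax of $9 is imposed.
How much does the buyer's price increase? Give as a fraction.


With a per-unit tax, the buyer's price increase depends on relative slopes.
Supply slope: d = 2, Demand slope: b = 2
Buyer's price increase = d * tax / (b + d)
= 2 * 9 / (2 + 2)
= 18 / 4 = 9/2

9/2


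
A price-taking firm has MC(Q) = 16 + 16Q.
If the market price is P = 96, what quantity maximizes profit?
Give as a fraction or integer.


In perfect competition, profit is maximized where P = MC.
96 = 16 + 16Q
80 = 16Q
Q* = 80/16 = 5

5


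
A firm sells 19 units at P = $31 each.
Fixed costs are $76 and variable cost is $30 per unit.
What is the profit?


Total Revenue = P * Q = 31 * 19 = $589
Total Cost = FC + VC*Q = 76 + 30*19 = $646
Profit = TR - TC = 589 - 646 = $-57

$-57


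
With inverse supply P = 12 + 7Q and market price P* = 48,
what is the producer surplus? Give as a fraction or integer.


Minimum supply price (at Q=0): P_min = 12
Quantity supplied at P* = 48:
Q* = (48 - 12)/7 = 36/7
PS = (1/2) * Q* * (P* - P_min)
PS = (1/2) * 36/7 * (48 - 12)
PS = (1/2) * 36/7 * 36 = 648/7

648/7


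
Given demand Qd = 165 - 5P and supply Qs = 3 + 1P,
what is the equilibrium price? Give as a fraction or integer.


At equilibrium, Qd = Qs.
165 - 5P = 3 + 1P
165 - 3 = 5P + 1P
162 = 6P
P* = 162/6 = 27

27


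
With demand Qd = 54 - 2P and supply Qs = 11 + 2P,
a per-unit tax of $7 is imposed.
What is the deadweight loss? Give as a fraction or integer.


Pre-tax equilibrium quantity: Q* = 65/2
Post-tax equilibrium quantity: Q_tax = 51/2
Reduction in quantity: Q* - Q_tax = 7
DWL = (1/2) * tax * (Q* - Q_tax)
DWL = (1/2) * 7 * 7 = 49/2

49/2


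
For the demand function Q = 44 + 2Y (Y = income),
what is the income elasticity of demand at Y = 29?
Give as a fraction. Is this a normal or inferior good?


dQ/dY = 2
At Y = 29: Q = 44 + 2*29 = 102
Ey = (dQ/dY)(Y/Q) = 2 * 29 / 102 = 29/51
Since Ey > 0, this is a normal good.

29/51 (normal good)


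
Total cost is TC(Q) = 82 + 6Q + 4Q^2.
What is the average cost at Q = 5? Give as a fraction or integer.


TC(5) = 82 + 6*5 + 4*5^2
TC(5) = 82 + 30 + 100 = 212
AC = TC/Q = 212/5 = 212/5

212/5


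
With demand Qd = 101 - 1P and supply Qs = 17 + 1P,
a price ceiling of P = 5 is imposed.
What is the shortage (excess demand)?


At P = 5:
Qd = 101 - 1*5 = 96
Qs = 17 + 1*5 = 22
Shortage = Qd - Qs = 96 - 22 = 74

74


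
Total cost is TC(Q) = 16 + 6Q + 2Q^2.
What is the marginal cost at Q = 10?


MC = dTC/dQ = 6 + 2*2*Q
At Q = 10:
MC = 6 + 4*10
MC = 6 + 40 = 46

46


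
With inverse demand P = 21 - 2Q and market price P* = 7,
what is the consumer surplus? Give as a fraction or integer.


Maximum willingness to pay (at Q=0): P_max = 21
Quantity demanded at P* = 7:
Q* = (21 - 7)/2 = 7
CS = (1/2) * Q* * (P_max - P*)
CS = (1/2) * 7 * (21 - 7)
CS = (1/2) * 7 * 14 = 49

49


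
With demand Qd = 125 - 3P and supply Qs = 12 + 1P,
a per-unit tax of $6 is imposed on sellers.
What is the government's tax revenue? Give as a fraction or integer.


With tax on sellers, new supply: Qs' = 12 + 1(P - 6)
= 6 + 1P
New equilibrium quantity:
Q_new = 143/4
Tax revenue = tax * Q_new = 6 * 143/4 = 429/2

429/2


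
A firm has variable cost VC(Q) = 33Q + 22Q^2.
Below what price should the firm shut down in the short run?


AVC(Q) = VC(Q)/Q = 33 + 22Q
AVC is increasing in Q, so minimum AVC is at Q -> 0+.
Min AVC = 33
The firm should shut down if P < 33.

33


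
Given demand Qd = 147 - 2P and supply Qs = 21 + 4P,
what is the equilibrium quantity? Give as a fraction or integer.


First find equilibrium price:
147 - 2P = 21 + 4P
P* = 126/6 = 21
Then substitute into demand:
Q* = 147 - 2 * 21 = 105

105


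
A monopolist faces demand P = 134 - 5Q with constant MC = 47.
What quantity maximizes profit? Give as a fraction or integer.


TR = P*Q = (134 - 5Q)Q = 134Q - 5Q^2
MR = dTR/dQ = 134 - 10Q
Set MR = MC:
134 - 10Q = 47
87 = 10Q
Q* = 87/10 = 87/10

87/10


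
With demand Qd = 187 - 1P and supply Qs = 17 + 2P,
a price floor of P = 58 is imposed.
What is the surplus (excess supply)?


At P = 58:
Qd = 187 - 1*58 = 129
Qs = 17 + 2*58 = 133
Surplus = Qs - Qd = 133 - 129 = 4

4


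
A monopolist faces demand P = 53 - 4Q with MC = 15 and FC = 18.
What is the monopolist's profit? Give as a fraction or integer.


MR = MC: 53 - 8Q = 15
Q* = 19/4
P* = 53 - 4*19/4 = 34
Profit = (P* - MC)*Q* - FC
= (34 - 15)*19/4 - 18
= 19*19/4 - 18
= 361/4 - 18 = 289/4

289/4


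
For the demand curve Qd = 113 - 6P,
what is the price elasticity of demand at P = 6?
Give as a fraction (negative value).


dQ/dP = -6
At P = 6: Q = 113 - 6*6 = 77
E = (dQ/dP)(P/Q) = (-6)(6/77) = -36/77

-36/77


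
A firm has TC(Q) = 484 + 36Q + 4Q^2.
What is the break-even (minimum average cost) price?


AC(Q) = 484/Q + 36 + 4Q
To minimize: dAC/dQ = -484/Q^2 + 4 = 0
Q^2 = 484/4 = 121
Q* = 11
Min AC = 484/11 + 36 + 4*11
Min AC = 44 + 36 + 44 = 124

124


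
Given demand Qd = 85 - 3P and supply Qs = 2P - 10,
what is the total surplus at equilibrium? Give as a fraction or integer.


Find equilibrium: 85 - 3P = 2P - 10
85 + 10 = 5P
P* = 95/5 = 19
Q* = 2*19 - 10 = 28
Inverse demand: P = 85/3 - Q/3, so P_max = 85/3
Inverse supply: P = 5 + Q/2, so P_min = 5
CS = (1/2) * 28 * (85/3 - 19) = 392/3
PS = (1/2) * 28 * (19 - 5) = 196
TS = CS + PS = 392/3 + 196 = 980/3

980/3


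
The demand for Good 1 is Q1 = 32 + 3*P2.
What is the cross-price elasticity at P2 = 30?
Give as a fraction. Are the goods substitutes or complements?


dQ1/dP2 = 3
At P2 = 30: Q1 = 32 + 3*30 = 122
Exy = (dQ1/dP2)(P2/Q1) = 3 * 30 / 122 = 45/61
Since Exy > 0, the goods are substitutes.

45/61 (substitutes)


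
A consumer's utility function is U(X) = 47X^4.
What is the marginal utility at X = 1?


MU = dU/dX = 47*4*X^(4-1)
MU = 188*X^3
At X = 1:
MU = 188 * 1^3
MU = 188 * 1 = 188

188


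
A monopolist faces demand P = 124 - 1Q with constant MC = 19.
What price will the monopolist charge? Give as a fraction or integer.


MR = 124 - 2Q
Set MR = MC: 124 - 2Q = 19
Q* = 105/2
Substitute into demand:
P* = 124 - 1*105/2 = 143/2

143/2


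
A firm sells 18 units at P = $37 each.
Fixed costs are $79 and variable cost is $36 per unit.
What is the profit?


Total Revenue = P * Q = 37 * 18 = $666
Total Cost = FC + VC*Q = 79 + 36*18 = $727
Profit = TR - TC = 666 - 727 = $-61

$-61


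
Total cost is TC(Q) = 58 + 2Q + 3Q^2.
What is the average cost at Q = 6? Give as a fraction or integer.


TC(6) = 58 + 2*6 + 3*6^2
TC(6) = 58 + 12 + 108 = 178
AC = TC/Q = 178/6 = 89/3

89/3


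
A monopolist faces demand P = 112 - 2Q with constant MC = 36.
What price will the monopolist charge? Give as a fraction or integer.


MR = 112 - 4Q
Set MR = MC: 112 - 4Q = 36
Q* = 19
Substitute into demand:
P* = 112 - 2*19 = 74

74


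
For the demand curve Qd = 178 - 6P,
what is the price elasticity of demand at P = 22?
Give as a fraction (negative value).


dQ/dP = -6
At P = 22: Q = 178 - 6*22 = 46
E = (dQ/dP)(P/Q) = (-6)(22/46) = -66/23

-66/23


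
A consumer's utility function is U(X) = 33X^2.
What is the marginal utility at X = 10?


MU = dU/dX = 33*2*X^(2-1)
MU = 66*X^1
At X = 10:
MU = 66 * 10^1
MU = 66 * 10 = 660

660


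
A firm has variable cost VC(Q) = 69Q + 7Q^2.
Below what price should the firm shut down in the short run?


AVC(Q) = VC(Q)/Q = 69 + 7Q
AVC is increasing in Q, so minimum AVC is at Q -> 0+.
Min AVC = 69
The firm should shut down if P < 69.

69


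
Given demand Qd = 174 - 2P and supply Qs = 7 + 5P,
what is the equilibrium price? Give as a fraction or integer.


At equilibrium, Qd = Qs.
174 - 2P = 7 + 5P
174 - 7 = 2P + 5P
167 = 7P
P* = 167/7 = 167/7

167/7


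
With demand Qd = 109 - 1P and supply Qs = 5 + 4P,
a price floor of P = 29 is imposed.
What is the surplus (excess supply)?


At P = 29:
Qd = 109 - 1*29 = 80
Qs = 5 + 4*29 = 121
Surplus = Qs - Qd = 121 - 80 = 41

41


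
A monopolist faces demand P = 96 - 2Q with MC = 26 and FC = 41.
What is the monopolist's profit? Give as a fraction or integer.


MR = MC: 96 - 4Q = 26
Q* = 35/2
P* = 96 - 2*35/2 = 61
Profit = (P* - MC)*Q* - FC
= (61 - 26)*35/2 - 41
= 35*35/2 - 41
= 1225/2 - 41 = 1143/2

1143/2


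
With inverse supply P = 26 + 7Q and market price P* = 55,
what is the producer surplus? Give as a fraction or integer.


Minimum supply price (at Q=0): P_min = 26
Quantity supplied at P* = 55:
Q* = (55 - 26)/7 = 29/7
PS = (1/2) * Q* * (P* - P_min)
PS = (1/2) * 29/7 * (55 - 26)
PS = (1/2) * 29/7 * 29 = 841/14

841/14


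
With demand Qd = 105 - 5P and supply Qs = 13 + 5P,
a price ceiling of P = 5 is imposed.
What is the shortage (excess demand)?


At P = 5:
Qd = 105 - 5*5 = 80
Qs = 13 + 5*5 = 38
Shortage = Qd - Qs = 80 - 38 = 42

42


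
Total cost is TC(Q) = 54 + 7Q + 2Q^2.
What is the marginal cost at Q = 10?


MC = dTC/dQ = 7 + 2*2*Q
At Q = 10:
MC = 7 + 4*10
MC = 7 + 40 = 47

47


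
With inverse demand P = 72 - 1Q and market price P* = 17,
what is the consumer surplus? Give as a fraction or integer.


Maximum willingness to pay (at Q=0): P_max = 72
Quantity demanded at P* = 17:
Q* = (72 - 17)/1 = 55
CS = (1/2) * Q* * (P_max - P*)
CS = (1/2) * 55 * (72 - 17)
CS = (1/2) * 55 * 55 = 3025/2

3025/2


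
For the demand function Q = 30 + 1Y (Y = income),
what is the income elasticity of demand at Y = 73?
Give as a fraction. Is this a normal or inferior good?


dQ/dY = 1
At Y = 73: Q = 30 + 1*73 = 103
Ey = (dQ/dY)(Y/Q) = 1 * 73 / 103 = 73/103
Since Ey > 0, this is a normal good.

73/103 (normal good)


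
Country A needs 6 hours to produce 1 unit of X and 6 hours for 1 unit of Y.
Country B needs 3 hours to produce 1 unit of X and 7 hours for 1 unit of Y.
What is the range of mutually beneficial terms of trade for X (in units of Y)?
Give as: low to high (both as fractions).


Opportunity cost of X for Country A = hours_X / hours_Y = 6/6 = 1 units of Y
Opportunity cost of X for Country B = hours_X / hours_Y = 3/7 = 3/7 units of Y
Terms of trade must be between the two opportunity costs.
Range: 3/7 to 1

3/7 to 1


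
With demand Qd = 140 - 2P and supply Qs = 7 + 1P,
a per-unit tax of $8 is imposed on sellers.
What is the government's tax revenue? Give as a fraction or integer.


With tax on sellers, new supply: Qs' = 7 + 1(P - 8)
= 1P - 1
New equilibrium quantity:
Q_new = 46
Tax revenue = tax * Q_new = 8 * 46 = 368

368


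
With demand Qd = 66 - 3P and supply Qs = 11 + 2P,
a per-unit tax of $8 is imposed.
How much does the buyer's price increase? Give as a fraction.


With a per-unit tax, the buyer's price increase depends on relative slopes.
Supply slope: d = 2, Demand slope: b = 3
Buyer's price increase = d * tax / (b + d)
= 2 * 8 / (3 + 2)
= 16 / 5 = 16/5

16/5


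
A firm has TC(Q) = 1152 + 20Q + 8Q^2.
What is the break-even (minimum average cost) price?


AC(Q) = 1152/Q + 20 + 8Q
To minimize: dAC/dQ = -1152/Q^2 + 8 = 0
Q^2 = 1152/8 = 144
Q* = 12
Min AC = 1152/12 + 20 + 8*12
Min AC = 96 + 20 + 96 = 212

212


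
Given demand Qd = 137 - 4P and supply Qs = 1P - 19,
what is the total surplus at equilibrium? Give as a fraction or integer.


Find equilibrium: 137 - 4P = 1P - 19
137 + 19 = 5P
P* = 156/5 = 156/5
Q* = 1*156/5 - 19 = 61/5
Inverse demand: P = 137/4 - Q/4, so P_max = 137/4
Inverse supply: P = 19 + Q/1, so P_min = 19
CS = (1/2) * 61/5 * (137/4 - 156/5) = 3721/200
PS = (1/2) * 61/5 * (156/5 - 19) = 3721/50
TS = CS + PS = 3721/200 + 3721/50 = 3721/40

3721/40


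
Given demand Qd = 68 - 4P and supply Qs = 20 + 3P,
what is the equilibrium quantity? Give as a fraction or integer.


First find equilibrium price:
68 - 4P = 20 + 3P
P* = 48/7 = 48/7
Then substitute into demand:
Q* = 68 - 4 * 48/7 = 284/7

284/7


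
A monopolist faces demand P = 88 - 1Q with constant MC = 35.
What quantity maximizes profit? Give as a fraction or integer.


TR = P*Q = (88 - 1Q)Q = 88Q - 1Q^2
MR = dTR/dQ = 88 - 2Q
Set MR = MC:
88 - 2Q = 35
53 = 2Q
Q* = 53/2 = 53/2

53/2


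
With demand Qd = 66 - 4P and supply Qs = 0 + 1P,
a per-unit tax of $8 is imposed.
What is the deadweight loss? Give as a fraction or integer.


Pre-tax equilibrium quantity: Q* = 66/5
Post-tax equilibrium quantity: Q_tax = 34/5
Reduction in quantity: Q* - Q_tax = 32/5
DWL = (1/2) * tax * (Q* - Q_tax)
DWL = (1/2) * 8 * 32/5 = 128/5

128/5


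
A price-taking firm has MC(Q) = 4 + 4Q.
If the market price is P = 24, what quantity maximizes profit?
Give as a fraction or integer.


In perfect competition, profit is maximized where P = MC.
24 = 4 + 4Q
20 = 4Q
Q* = 20/4 = 5

5


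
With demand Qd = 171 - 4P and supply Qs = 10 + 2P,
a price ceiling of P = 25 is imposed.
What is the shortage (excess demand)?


At P = 25:
Qd = 171 - 4*25 = 71
Qs = 10 + 2*25 = 60
Shortage = Qd - Qs = 71 - 60 = 11

11


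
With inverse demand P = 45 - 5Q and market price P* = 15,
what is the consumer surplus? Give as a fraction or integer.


Maximum willingness to pay (at Q=0): P_max = 45
Quantity demanded at P* = 15:
Q* = (45 - 15)/5 = 6
CS = (1/2) * Q* * (P_max - P*)
CS = (1/2) * 6 * (45 - 15)
CS = (1/2) * 6 * 30 = 90

90


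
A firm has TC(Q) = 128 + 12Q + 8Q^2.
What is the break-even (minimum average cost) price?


AC(Q) = 128/Q + 12 + 8Q
To minimize: dAC/dQ = -128/Q^2 + 8 = 0
Q^2 = 128/8 = 16
Q* = 4
Min AC = 128/4 + 12 + 8*4
Min AC = 32 + 12 + 32 = 76

76


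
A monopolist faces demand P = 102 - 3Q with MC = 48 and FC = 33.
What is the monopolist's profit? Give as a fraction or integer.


MR = MC: 102 - 6Q = 48
Q* = 9
P* = 102 - 3*9 = 75
Profit = (P* - MC)*Q* - FC
= (75 - 48)*9 - 33
= 27*9 - 33
= 243 - 33 = 210

210


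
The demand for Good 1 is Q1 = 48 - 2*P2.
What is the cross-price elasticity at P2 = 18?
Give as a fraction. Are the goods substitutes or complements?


dQ1/dP2 = -2
At P2 = 18: Q1 = 48 - 2*18 = 12
Exy = (dQ1/dP2)(P2/Q1) = -2 * 18 / 12 = -3
Since Exy < 0, the goods are complements.

-3 (complements)


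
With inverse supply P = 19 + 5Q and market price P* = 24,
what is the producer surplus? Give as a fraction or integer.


Minimum supply price (at Q=0): P_min = 19
Quantity supplied at P* = 24:
Q* = (24 - 19)/5 = 1
PS = (1/2) * Q* * (P* - P_min)
PS = (1/2) * 1 * (24 - 19)
PS = (1/2) * 1 * 5 = 5/2

5/2


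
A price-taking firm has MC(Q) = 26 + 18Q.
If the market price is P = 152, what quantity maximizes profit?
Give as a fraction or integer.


In perfect competition, profit is maximized where P = MC.
152 = 26 + 18Q
126 = 18Q
Q* = 126/18 = 7

7


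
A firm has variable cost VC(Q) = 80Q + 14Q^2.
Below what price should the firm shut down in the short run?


AVC(Q) = VC(Q)/Q = 80 + 14Q
AVC is increasing in Q, so minimum AVC is at Q -> 0+.
Min AVC = 80
The firm should shut down if P < 80.

80


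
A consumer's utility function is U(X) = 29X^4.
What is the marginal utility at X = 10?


MU = dU/dX = 29*4*X^(4-1)
MU = 116*X^3
At X = 10:
MU = 116 * 10^3
MU = 116 * 1000 = 116000

116000
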